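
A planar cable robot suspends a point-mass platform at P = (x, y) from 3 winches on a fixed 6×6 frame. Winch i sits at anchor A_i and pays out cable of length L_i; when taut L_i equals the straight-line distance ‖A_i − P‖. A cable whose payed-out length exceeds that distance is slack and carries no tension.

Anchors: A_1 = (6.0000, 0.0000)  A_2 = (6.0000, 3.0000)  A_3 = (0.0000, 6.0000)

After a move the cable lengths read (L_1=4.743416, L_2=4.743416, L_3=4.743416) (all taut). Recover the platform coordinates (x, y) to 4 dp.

expand ‖A_i−P‖²=L_i² and subtract eq 1 (c_i ≔ ‖A_i‖²−L_i²)
c_1 = 36.0000+0.0000−22.5000 = 13.5000
eq1−eq2 → [0.0000  -6.0000]·P = -9.0000
eq1−eq3 → [12.0000  -12.0000]·P = 0.0000
2×2 solve → P = (1.5000, 1.5000)

(1.5000, 1.5000)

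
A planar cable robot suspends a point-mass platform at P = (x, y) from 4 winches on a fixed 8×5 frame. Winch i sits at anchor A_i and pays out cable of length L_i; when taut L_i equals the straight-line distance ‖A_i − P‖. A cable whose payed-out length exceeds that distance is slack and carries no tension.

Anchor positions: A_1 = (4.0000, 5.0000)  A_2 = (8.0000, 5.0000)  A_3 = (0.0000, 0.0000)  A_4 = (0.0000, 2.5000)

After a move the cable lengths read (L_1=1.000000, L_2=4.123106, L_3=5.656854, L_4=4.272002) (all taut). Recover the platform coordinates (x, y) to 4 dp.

(4.0000, 4.0000)

circle eqns → linear via eq_j − eq_1; set q_j = A_j·A_j − L_j²
q_1 = 16.0000+25.0000−1.0000 = 40.0000
-8.0000·x + 0.0000·y = q_1−q_2 = -32.0000
8.0000·x + 10.0000·y = q_1−q_3 = 72.0000
8.0000·x + 5.0000·y = q_1−q_4 = 52.0000
solve first two rows → x=4.0000, y=4.0000
check cable 4: ‖A_4−P‖² = 18.2500 ≈ L_4² = 18.2500 ✓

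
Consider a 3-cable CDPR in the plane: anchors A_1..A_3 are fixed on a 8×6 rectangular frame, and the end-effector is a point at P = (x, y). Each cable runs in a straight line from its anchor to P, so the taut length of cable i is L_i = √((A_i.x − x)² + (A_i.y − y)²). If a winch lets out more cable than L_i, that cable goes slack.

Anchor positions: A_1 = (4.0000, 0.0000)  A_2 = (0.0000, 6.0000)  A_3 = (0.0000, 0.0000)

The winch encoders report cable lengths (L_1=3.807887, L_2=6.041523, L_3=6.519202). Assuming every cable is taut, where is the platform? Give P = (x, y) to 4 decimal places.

(5.5000, 3.5000)

expand ‖A_i−P‖²=L_i² and subtract eq 1 (q_i ≔ ‖A_i‖²−L_i²)
q_1 = 16.0000+0.0000−14.5000 = 1.5000
eq1−eq2 → [8.0000  -12.0000]·P = 2.0000
eq1−eq3 → [8.0000  0.0000]·P = 44.0000
2×2 solve → P = (5.5000, 3.5000)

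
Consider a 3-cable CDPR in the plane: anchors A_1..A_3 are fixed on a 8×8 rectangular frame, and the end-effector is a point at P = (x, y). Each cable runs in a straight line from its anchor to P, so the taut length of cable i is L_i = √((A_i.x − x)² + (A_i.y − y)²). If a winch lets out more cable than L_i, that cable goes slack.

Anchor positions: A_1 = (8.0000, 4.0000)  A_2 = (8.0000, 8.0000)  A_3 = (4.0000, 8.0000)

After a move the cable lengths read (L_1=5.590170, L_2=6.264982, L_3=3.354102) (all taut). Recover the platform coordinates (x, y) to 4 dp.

circle eqns → linear via eq_j − eq_1; set q_j = A_j·A_j − L_j²
q_1 = 64.0000+16.0000−31.2500 = 48.7500
0.0000·x − 8.0000·y = q_1−q_2 = -40.0000
8.0000·x − 8.0000·y = q_1−q_3 = -20.0000
solve first two rows → x=2.5000, y=5.0000

(2.5000, 5.0000)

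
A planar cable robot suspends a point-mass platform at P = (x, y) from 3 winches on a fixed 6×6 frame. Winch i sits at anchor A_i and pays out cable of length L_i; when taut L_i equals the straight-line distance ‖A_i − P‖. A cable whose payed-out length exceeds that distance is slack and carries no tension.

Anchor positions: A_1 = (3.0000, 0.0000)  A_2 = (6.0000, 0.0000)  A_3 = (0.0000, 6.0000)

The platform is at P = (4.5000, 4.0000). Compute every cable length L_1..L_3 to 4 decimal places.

(4.2720, 4.2720, 4.9244)

L_1: Δ = A_1−P = (-1.5000, -4.0000) → ‖Δ‖ = √18.2500 = 4.2720
L_2: Δ = A_2−P = (1.5000, -4.0000) → ‖Δ‖ = √18.2500 = 4.2720
L_3: Δ = A_3−P = (-4.5000, 2.0000) → ‖Δ‖ = √24.2500 = 4.9244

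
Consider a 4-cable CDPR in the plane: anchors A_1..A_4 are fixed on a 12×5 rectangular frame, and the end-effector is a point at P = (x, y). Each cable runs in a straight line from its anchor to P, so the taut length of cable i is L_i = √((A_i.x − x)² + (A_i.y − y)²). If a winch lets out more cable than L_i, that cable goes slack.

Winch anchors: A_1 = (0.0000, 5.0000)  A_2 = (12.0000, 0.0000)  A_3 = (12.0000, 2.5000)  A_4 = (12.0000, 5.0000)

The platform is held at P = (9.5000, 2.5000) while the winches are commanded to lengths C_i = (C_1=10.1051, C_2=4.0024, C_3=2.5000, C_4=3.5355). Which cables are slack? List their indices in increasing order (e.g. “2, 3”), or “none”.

1, 2

cable 1: √((-9.5000)²+(2.5000)²)=9.8234, C_1=10.1051: slack
cable 2: √((2.5000)²+(-2.5000)²)=3.5355, C_2=4.0024: slack
cable 3: √((2.5000)²+(0.0000)²)=2.5000, C_3=2.5000: taut
cable 4: √((2.5000)²+(2.5000)²)=3.5355, C_4=3.5355: taut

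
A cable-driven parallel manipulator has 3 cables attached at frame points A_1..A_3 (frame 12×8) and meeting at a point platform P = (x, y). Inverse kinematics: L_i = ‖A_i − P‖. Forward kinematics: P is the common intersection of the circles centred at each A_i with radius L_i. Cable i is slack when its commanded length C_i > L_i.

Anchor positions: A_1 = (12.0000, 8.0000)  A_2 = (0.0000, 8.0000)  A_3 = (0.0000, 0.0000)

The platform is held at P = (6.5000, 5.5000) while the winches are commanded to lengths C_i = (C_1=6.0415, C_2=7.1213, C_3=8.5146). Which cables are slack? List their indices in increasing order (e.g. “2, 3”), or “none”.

i=1: geometric 6.0415 vs commanded 6.0415 ⇒ taut
i=2: geometric 6.9642 vs commanded 7.1213 ⇒ slack
i=3: geometric 8.5147 vs commanded 8.5146 ⇒ taut

2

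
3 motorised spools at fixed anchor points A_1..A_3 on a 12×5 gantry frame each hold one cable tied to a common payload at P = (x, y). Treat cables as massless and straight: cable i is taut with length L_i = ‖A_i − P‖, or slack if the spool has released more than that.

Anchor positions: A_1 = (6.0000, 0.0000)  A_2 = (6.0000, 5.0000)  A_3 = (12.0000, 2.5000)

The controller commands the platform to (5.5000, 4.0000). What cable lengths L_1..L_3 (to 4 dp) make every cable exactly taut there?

(4.0311, 1.1180, 6.6708)

L_1: Δ = A_1−P = (0.5000, -4.0000) → ‖Δ‖ = √16.2500 = 4.0311
L_2: Δ = A_2−P = (0.5000, 1.0000) → ‖Δ‖ = √1.2500 = 1.1180
L_3: Δ = A_3−P = (6.5000, -1.5000) → ‖Δ‖ = √44.5000 = 6.6708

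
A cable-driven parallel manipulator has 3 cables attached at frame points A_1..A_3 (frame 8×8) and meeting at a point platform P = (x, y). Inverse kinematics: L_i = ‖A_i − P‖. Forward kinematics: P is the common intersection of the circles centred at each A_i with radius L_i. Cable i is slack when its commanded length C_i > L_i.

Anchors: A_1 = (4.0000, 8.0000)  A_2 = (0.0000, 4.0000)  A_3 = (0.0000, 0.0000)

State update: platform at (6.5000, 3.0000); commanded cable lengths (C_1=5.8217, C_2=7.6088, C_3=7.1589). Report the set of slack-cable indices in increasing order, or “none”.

1, 2

cable 1: L_1 = ‖A_1−P‖ = 5.5902;  C_1 = 5.8217 → slack
cable 2: L_2 = ‖A_2−P‖ = 6.5765;  C_2 = 7.6088 → slack
cable 3: L_3 = ‖A_3−P‖ = 7.1589;  C_3 = 7.1589 → taut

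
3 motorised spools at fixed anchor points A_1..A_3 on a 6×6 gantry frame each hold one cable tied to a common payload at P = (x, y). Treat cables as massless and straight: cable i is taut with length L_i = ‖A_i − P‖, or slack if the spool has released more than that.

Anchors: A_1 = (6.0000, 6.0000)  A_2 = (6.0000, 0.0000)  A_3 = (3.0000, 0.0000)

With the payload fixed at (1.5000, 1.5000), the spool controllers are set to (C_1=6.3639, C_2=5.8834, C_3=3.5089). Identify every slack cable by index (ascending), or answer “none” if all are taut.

2, 3

cable 1: L_1 = ‖A_1−P‖ = 6.3640;  C_1 = 6.3639 → taut
cable 2: L_2 = ‖A_2−P‖ = 4.7434;  C_2 = 5.8834 → slack
cable 3: L_3 = ‖A_3−P‖ = 2.1213;  C_3 = 3.5089 → slack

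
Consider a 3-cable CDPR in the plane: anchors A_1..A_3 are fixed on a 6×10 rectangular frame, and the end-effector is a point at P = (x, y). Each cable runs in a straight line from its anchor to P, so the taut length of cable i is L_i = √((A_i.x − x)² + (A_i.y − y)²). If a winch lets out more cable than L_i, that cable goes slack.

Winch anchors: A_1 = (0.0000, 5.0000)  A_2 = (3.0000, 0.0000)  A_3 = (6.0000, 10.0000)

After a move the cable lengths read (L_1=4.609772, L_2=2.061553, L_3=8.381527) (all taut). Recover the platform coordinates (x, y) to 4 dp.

circle eqns → linear via eq_j − eq_1; set k_j = A_j·A_j − L_j²
k_1 = 0.0000+25.0000−21.2500 = 3.7500
-6.0000·x + 10.0000·y = k_1−k_2 = -1.0000
-12.0000·x − 10.0000·y = k_1−k_3 = -62.0000
solve first two rows → x=3.5000, y=2.0000

(3.5000, 2.0000)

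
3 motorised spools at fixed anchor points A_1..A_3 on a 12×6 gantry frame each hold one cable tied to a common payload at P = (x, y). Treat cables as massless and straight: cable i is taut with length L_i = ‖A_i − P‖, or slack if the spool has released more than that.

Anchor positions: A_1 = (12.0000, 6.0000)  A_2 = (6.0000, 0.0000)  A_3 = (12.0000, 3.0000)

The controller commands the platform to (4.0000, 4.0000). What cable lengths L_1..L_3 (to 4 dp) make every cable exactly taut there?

L_1: Δ = A_1−P = (8.0000, 2.0000) → ‖Δ‖ = √68.0000 = 8.2462
L_2: Δ = A_2−P = (2.0000, -4.0000) → ‖Δ‖ = √20.0000 = 4.4721
L_3: Δ = A_3−P = (8.0000, -1.0000) → ‖Δ‖ = √65.0000 = 8.0623

(8.2462, 4.4721, 8.0623)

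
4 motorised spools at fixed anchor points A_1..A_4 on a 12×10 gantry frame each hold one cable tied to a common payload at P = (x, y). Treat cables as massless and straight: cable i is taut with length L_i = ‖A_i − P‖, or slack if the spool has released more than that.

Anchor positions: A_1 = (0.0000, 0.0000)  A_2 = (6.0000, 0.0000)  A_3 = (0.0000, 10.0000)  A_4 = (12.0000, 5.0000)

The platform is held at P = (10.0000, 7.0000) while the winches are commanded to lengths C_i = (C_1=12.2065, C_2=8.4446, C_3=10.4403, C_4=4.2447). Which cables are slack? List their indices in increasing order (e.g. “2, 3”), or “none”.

cable 1: L_1 = ‖A_1−P‖ = 12.2066;  C_1 = 12.2065 → taut
cable 2: L_2 = ‖A_2−P‖ = 8.0623;  C_2 = 8.4446 → slack
cable 3: L_3 = ‖A_3−P‖ = 10.4403;  C_3 = 10.4403 → taut
cable 4: L_4 = ‖A_4−P‖ = 2.8284;  C_4 = 4.2447 → slack

2, 4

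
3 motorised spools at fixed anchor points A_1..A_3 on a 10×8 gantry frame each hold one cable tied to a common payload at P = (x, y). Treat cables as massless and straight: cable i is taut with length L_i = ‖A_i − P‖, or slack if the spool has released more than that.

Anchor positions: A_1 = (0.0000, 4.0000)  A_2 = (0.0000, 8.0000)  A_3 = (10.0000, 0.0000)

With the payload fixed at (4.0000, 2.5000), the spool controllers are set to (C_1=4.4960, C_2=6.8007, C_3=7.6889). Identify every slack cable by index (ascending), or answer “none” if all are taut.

cable 1: L_1 = ‖A_1−P‖ = 4.2720;  C_1 = 4.4960 → slack
cable 2: L_2 = ‖A_2−P‖ = 6.8007;  C_2 = 6.8007 → taut
cable 3: L_3 = ‖A_3−P‖ = 6.5000;  C_3 = 7.6889 → slack

1, 3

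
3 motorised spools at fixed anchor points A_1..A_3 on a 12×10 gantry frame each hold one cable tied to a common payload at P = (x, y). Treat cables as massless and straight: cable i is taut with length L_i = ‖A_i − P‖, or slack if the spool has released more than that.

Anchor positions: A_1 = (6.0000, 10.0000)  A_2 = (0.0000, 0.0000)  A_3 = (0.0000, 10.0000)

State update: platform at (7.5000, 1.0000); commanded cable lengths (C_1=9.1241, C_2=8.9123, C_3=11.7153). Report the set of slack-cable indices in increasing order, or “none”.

cable 1: L_1 = ‖A_1−P‖ = 9.1241;  C_1 = 9.1241 → taut
cable 2: L_2 = ‖A_2−P‖ = 7.5664;  C_2 = 8.9123 → slack
cable 3: L_3 = ‖A_3−P‖ = 11.7154;  C_3 = 11.7153 → taut

2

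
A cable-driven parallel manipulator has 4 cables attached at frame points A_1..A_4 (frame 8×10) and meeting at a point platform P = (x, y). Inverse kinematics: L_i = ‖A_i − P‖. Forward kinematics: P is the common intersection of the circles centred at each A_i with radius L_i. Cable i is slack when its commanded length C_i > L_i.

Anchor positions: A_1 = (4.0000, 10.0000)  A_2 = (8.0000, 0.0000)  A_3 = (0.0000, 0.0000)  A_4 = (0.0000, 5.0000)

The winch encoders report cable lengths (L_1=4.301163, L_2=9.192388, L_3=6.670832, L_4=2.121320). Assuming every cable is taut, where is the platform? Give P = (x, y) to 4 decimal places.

(1.5000, 6.5000)

circle eqns → linear via eq_j − eq_1; set c_j = A_j·A_j − L_j²
c_1 = 16.0000+100.0000−18.5000 = 97.5000
-8.0000·x + 20.0000·y = c_1−c_2 = 118.0000
8.0000·x + 20.0000·y = c_1−c_3 = 142.0000
8.0000·x + 10.0000·y = c_1−c_4 = 77.0000
solve first two rows → x=1.5000, y=6.5000
check cable 4: ‖A_4−P‖² = 4.5000 ≈ L_4² = 4.5000 ✓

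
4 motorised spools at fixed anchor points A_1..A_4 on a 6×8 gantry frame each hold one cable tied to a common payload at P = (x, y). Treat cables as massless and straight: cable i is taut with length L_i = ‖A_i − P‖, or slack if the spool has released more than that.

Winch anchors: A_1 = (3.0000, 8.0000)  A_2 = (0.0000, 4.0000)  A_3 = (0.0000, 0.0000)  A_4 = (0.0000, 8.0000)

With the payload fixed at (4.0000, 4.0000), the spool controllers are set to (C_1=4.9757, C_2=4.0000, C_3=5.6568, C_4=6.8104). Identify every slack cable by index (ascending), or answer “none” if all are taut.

1, 4

cable 1: L_1 = ‖A_1−P‖ = 4.1231;  C_1 = 4.9757 → slack
cable 2: L_2 = ‖A_2−P‖ = 4.0000;  C_2 = 4.0000 → taut
cable 3: L_3 = ‖A_3−P‖ = 5.6569;  C_3 = 5.6568 → taut
cable 4: L_4 = ‖A_4−P‖ = 5.6569;  C_4 = 6.8104 → slack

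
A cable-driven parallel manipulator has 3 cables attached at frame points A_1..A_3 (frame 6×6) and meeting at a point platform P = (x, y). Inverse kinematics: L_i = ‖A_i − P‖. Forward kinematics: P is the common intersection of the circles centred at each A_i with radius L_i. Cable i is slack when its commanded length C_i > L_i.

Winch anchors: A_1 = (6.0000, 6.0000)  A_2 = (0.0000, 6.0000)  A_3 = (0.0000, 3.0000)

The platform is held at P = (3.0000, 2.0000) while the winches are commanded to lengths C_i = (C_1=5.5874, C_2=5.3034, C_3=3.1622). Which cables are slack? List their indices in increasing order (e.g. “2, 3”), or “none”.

cable 1: L_1 = ‖A_1−P‖ = 5.0000;  C_1 = 5.5874 → slack
cable 2: L_2 = ‖A_2−P‖ = 5.0000;  C_2 = 5.3034 → slack
cable 3: L_3 = ‖A_3−P‖ = 3.1623;  C_3 = 3.1622 → taut

1, 2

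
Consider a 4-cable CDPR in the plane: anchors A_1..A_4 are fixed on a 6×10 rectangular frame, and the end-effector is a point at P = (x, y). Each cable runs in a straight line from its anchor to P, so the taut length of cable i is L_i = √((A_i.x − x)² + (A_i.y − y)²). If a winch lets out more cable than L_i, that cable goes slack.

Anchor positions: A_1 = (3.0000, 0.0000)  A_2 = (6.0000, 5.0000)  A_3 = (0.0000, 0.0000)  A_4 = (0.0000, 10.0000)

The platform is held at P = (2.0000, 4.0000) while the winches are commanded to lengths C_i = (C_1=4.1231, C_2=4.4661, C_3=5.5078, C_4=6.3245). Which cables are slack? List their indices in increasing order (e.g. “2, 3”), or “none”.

2, 3

cable 1: L_1 = ‖A_1−P‖ = 4.1231;  C_1 = 4.1231 → taut
cable 2: L_2 = ‖A_2−P‖ = 4.1231;  C_2 = 4.4661 → slack
cable 3: L_3 = ‖A_3−P‖ = 4.4721;  C_3 = 5.5078 → slack
cable 4: L_4 = ‖A_4−P‖ = 6.3246;  C_4 = 6.3245 → taut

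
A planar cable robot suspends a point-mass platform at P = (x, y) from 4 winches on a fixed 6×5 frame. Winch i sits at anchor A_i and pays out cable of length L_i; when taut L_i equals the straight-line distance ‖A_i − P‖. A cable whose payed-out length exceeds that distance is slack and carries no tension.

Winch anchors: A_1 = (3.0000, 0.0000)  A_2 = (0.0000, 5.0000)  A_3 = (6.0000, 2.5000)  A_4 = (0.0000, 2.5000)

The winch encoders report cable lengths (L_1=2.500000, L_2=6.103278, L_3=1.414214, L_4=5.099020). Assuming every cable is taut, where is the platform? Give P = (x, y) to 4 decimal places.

expand ‖A_i−P‖²=L_i² and subtract eq 1 (k_i ≔ ‖A_i‖²−L_i²)
k_1 = 9.0000+0.0000−6.2500 = 2.7500
eq1−eq2 → [6.0000  -10.0000]·P = 15.0000
eq1−eq3 → [-6.0000  -5.0000]·P = -37.5000
eq1−eq4 → [6.0000  -5.0000]·P = 22.5000
2×2 solve → P = (5.0000, 1.5000)
check cable 4: ‖A_4−P‖² = 26.0000 ≈ L_4² = 26.0000 ✓

(5.0000, 1.5000)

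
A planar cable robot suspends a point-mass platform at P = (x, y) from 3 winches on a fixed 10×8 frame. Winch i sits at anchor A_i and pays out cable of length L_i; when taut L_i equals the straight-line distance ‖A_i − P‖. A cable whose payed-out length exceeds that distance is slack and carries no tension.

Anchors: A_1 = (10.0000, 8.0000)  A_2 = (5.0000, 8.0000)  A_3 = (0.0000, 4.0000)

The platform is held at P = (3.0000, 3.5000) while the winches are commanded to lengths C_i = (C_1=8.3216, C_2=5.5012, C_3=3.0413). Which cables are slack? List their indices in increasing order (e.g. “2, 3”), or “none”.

2

cable 1: √((7.0000)²+(4.5000)²)=8.3217, C_1=8.3216: taut
cable 2: √((2.0000)²+(4.5000)²)=4.9244, C_2=5.5012: slack
cable 3: √((-3.0000)²+(0.5000)²)=3.0414, C_3=3.0413: taut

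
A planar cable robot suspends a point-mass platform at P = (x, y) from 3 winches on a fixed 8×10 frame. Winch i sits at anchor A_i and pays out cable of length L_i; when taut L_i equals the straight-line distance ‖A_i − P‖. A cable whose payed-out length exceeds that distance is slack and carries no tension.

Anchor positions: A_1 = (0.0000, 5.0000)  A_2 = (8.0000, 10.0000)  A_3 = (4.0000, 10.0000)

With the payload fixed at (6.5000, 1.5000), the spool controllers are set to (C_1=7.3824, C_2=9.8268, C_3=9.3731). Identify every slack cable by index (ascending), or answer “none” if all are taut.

2, 3

cable 1: L_1 = ‖A_1−P‖ = 7.3824;  C_1 = 7.3824 → taut
cable 2: L_2 = ‖A_2−P‖ = 8.6313;  C_2 = 9.8268 → slack
cable 3: L_3 = ‖A_3−P‖ = 8.8600;  C_3 = 9.3731 → slack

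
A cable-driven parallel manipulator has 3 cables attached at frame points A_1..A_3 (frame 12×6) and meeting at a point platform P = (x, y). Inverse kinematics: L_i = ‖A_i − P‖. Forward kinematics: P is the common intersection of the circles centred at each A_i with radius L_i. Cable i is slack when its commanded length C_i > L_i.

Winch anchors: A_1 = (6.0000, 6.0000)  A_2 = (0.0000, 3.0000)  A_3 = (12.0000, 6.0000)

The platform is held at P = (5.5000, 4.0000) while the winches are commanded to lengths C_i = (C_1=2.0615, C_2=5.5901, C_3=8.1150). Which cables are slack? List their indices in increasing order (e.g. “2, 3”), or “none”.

cable 1: √((0.5000)²+(2.0000)²)=2.0616, C_1=2.0615: taut
cable 2: √((-5.5000)²+(-1.0000)²)=5.5902, C_2=5.5901: taut
cable 3: √((6.5000)²+(2.0000)²)=6.8007, C_3=8.1150: slack

3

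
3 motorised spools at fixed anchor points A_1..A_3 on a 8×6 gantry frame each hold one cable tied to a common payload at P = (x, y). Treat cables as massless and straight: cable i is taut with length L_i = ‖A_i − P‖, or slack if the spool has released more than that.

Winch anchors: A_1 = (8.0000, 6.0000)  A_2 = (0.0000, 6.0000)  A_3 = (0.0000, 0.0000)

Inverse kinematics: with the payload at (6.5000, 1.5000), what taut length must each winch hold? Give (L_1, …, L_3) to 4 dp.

(4.7434, 7.9057, 6.6708)

L_1 = √((8.0000−6.5000)² + (6.0000−1.5000)²) = 4.7434
L_2 = √((0.0000−6.5000)² + (6.0000−1.5000)²) = 7.9057
L_3 = √((0.0000−6.5000)² + (0.0000−1.5000)²) = 6.6708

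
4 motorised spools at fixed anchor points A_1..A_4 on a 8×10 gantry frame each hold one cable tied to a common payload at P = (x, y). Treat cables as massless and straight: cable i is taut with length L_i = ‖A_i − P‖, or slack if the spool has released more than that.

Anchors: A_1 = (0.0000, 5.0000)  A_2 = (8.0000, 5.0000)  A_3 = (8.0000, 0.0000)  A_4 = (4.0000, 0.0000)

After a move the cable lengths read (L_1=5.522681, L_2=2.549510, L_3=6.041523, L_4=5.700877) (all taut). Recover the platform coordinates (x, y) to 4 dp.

each cable: (A_i−P)·(A_i−P) = L_i²; let q_i = ‖A_i‖²−L_i²
q_1 = 0.0000+25.0000−30.5000 = -5.5000
row 1: -16.0000x + 0.0000y = -88.0000  (q_2=82.5000)
row 2: -16.0000x + 10.0000y = -33.0000  (q_3=27.5000)
row 3: -8.0000x + 10.0000y = 11.0000  (q_4=-16.5000)
Cramer on rows 1–2 → x = 5.5000, y = 5.5000
check cable 4: ‖A_4−P‖² = 32.5000 ≈ L_4² = 32.5000 ✓

(5.5000, 5.5000)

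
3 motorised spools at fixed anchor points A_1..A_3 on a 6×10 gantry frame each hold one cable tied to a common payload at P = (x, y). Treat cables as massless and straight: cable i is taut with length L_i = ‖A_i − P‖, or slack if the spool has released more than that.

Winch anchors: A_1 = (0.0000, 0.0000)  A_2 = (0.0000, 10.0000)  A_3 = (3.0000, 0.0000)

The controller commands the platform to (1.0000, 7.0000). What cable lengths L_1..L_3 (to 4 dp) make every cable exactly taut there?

L_1: Δ = A_1−P = (-1.0000, -7.0000) → ‖Δ‖ = √50.0000 = 7.0711
L_2: Δ = A_2−P = (-1.0000, 3.0000) → ‖Δ‖ = √10.0000 = 3.1623
L_3: Δ = A_3−P = (2.0000, -7.0000) → ‖Δ‖ = √53.0000 = 7.2801

(7.0711, 3.1623, 7.2801)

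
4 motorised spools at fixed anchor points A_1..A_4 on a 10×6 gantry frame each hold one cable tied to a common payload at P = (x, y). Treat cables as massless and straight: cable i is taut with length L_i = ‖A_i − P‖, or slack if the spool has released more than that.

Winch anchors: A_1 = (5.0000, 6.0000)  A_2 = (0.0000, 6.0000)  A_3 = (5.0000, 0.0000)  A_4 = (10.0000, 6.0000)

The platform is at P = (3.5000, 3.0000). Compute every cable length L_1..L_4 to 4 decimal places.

L_1: Δ = A_1−P = (1.5000, 3.0000) → ‖Δ‖ = √11.2500 = 3.3541
L_2: Δ = A_2−P = (-3.5000, 3.0000) → ‖Δ‖ = √21.2500 = 4.6098
L_3: Δ = A_3−P = (1.5000, -3.0000) → ‖Δ‖ = √11.2500 = 3.3541
L_4: Δ = A_4−P = (6.5000, 3.0000) → ‖Δ‖ = √51.2500 = 7.1589

(3.3541, 4.6098, 3.3541, 7.1589)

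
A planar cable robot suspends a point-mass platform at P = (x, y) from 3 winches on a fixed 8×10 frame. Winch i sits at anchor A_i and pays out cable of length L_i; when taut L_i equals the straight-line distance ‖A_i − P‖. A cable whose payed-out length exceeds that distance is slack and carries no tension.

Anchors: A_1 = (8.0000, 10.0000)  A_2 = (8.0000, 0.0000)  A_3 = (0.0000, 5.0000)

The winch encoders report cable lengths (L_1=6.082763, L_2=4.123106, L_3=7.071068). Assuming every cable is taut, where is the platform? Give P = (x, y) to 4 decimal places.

circle eqns → linear via eq_j − eq_1; set k_j = A_j·A_j − L_j²
k_1 = 64.0000+100.0000−37.0000 = 127.0000
0.0000·x + 20.0000·y = k_1−k_2 = 80.0000
16.0000·x + 10.0000·y = k_1−k_3 = 152.0000
solve first two rows → x=7.0000, y=4.0000

(7.0000, 4.0000)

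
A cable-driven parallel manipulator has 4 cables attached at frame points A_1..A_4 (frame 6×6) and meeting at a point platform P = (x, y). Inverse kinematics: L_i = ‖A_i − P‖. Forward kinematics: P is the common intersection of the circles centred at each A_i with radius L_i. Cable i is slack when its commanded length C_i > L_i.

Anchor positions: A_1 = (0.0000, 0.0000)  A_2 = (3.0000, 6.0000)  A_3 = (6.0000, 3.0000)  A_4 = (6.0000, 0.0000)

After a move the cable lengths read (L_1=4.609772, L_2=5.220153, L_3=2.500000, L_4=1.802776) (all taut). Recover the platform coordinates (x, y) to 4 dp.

expand ‖A_i−P‖²=L_i² and subtract eq 1 (c_i ≔ ‖A_i‖²−L_i²)
c_1 = 0.0000+0.0000−21.2500 = -21.2500
eq1−eq2 → [-6.0000  -12.0000]·P = -39.0000
eq1−eq3 → [-12.0000  -6.0000]·P = -60.0000
eq1−eq4 → [-12.0000  0.0000]·P = -54.0000
2×2 solve → P = (4.5000, 1.0000)
check cable 4: ‖A_4−P‖² = 3.2500 ≈ L_4² = 3.2500 ✓

(4.5000, 1.0000)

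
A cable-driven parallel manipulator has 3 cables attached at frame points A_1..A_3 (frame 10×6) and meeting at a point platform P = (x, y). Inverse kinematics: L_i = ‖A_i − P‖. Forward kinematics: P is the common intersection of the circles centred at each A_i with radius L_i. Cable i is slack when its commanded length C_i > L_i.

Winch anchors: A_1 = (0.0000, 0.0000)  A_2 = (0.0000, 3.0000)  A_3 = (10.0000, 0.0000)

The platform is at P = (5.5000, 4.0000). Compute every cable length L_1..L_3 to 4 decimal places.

L_1: Δ = A_1−P = (-5.5000, -4.0000) → ‖Δ‖ = √46.2500 = 6.8007
L_2: Δ = A_2−P = (-5.5000, -1.0000) → ‖Δ‖ = √31.2500 = 5.5902
L_3: Δ = A_3−P = (4.5000, -4.0000) → ‖Δ‖ = √36.2500 = 6.0208

(6.8007, 5.5902, 6.0208)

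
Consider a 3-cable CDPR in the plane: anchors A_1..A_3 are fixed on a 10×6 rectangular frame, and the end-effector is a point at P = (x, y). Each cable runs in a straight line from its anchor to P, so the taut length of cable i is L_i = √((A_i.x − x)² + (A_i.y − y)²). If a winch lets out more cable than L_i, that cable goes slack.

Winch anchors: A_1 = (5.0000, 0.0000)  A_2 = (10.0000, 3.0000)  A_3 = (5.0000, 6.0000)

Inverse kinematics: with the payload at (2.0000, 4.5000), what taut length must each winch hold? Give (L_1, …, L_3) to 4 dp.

L_1: Δ = A_1−P = (3.0000, -4.5000) → ‖Δ‖ = √29.2500 = 5.4083
L_2: Δ = A_2−P = (8.0000, -1.5000) → ‖Δ‖ = √66.2500 = 8.1394
L_3: Δ = A_3−P = (3.0000, 1.5000) → ‖Δ‖ = √11.2500 = 3.3541

(5.4083, 8.1394, 3.3541)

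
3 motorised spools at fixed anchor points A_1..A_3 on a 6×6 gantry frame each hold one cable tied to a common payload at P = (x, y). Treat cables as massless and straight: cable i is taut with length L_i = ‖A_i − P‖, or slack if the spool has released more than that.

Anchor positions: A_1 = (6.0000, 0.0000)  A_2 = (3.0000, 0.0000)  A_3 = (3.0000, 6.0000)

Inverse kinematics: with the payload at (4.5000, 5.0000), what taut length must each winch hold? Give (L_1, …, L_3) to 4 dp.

(5.2202, 5.2202, 1.8028)

cable 1: Δx=1.5000, Δy=-5.0000; L_1 = √(Δx²+Δy²) = 5.2202
cable 2: Δx=-1.5000, Δy=-5.0000; L_2 = √(Δx²+Δy²) = 5.2202
cable 3: Δx=-1.5000, Δy=1.0000; L_3 = √(Δx²+Δy²) = 1.8028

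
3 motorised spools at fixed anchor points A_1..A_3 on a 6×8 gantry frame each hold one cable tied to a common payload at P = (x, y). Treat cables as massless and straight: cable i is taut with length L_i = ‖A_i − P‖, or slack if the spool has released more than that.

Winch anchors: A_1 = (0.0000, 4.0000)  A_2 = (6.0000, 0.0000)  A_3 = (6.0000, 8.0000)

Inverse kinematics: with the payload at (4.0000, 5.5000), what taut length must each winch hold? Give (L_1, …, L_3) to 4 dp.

(4.2720, 5.8523, 3.2016)

L_1 = √((0.0000−4.0000)² + (4.0000−5.5000)²) = 4.2720
L_2 = √((6.0000−4.0000)² + (0.0000−5.5000)²) = 5.8523
L_3 = √((6.0000−4.0000)² + (8.0000−5.5000)²) = 3.2016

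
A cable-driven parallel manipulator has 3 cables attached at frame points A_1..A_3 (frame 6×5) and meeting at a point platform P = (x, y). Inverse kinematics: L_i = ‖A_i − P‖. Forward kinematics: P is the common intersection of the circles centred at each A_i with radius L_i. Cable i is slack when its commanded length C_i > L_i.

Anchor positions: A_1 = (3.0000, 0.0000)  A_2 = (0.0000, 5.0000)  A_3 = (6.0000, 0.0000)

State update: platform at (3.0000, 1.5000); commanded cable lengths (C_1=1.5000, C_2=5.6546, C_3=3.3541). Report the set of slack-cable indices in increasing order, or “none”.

2

cable 1: √((0.0000)²+(-1.5000)²)=1.5000, C_1=1.5000: taut
cable 2: √((-3.0000)²+(3.5000)²)=4.6098, C_2=5.6546: slack
cable 3: √((3.0000)²+(-1.5000)²)=3.3541, C_3=3.3541: taut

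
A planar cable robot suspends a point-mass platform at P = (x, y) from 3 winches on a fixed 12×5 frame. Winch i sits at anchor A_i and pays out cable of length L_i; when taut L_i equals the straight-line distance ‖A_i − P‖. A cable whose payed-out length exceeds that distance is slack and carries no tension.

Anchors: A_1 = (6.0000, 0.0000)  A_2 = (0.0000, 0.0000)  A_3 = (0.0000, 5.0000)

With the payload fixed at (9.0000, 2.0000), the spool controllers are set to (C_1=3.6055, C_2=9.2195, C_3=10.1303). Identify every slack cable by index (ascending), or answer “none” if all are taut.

3

cable 1: √((-3.0000)²+(-2.0000)²)=3.6056, C_1=3.6055: taut
cable 2: √((-9.0000)²+(-2.0000)²)=9.2195, C_2=9.2195: taut
cable 3: √((-9.0000)²+(3.0000)²)=9.4868, C_3=10.1303: slack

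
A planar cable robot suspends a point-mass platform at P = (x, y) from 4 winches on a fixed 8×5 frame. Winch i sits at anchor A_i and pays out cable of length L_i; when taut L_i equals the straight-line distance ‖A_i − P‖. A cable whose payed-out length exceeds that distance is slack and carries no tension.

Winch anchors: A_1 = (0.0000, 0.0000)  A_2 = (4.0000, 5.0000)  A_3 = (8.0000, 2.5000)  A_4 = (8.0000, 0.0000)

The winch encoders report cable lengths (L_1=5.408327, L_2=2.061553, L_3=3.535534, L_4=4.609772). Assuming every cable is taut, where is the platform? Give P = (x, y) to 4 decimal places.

(4.5000, 3.0000)

expand ‖A_i−P‖²=L_i² and subtract eq 1 (k_i ≔ ‖A_i‖²−L_i²)
k_1 = 0.0000+0.0000−29.2500 = -29.2500
eq1−eq2 → [-8.0000  -10.0000]·P = -66.0000
eq1−eq3 → [-16.0000  -5.0000]·P = -87.0000
eq1−eq4 → [-16.0000  0.0000]·P = -72.0000
2×2 solve → P = (4.5000, 3.0000)
check cable 4: ‖A_4−P‖² = 21.2500 ≈ L_4² = 21.2500 ✓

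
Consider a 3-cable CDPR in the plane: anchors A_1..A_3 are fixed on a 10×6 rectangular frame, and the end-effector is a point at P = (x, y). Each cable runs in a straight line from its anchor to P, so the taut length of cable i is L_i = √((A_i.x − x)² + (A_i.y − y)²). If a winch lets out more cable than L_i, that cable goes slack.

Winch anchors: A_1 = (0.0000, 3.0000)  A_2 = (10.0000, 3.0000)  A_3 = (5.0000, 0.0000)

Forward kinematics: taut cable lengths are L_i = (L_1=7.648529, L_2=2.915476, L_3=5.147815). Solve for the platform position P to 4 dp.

(7.5000, 4.5000)

each cable: (A_i−P)·(A_i−P) = L_i²; let c_i = ‖A_i‖²−L_i²
c_1 = 0.0000+9.0000−58.5000 = -49.5000
row 1: -20.0000x + 0.0000y = -150.0000  (c_2=100.5000)
row 2: -10.0000x + 6.0000y = -48.0000  (c_3=-1.5000)
Cramer on rows 1–2 → x = 7.5000, y = 4.5000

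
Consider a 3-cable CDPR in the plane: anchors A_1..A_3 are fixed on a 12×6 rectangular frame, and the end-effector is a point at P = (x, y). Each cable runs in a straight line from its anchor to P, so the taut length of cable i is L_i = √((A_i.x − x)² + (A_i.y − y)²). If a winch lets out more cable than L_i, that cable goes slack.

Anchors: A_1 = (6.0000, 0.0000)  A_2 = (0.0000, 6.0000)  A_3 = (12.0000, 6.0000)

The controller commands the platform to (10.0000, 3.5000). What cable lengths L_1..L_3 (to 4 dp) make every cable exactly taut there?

cable 1: Δx=-4.0000, Δy=-3.5000; L_1 = √(Δx²+Δy²) = 5.3151
cable 2: Δx=-10.0000, Δy=2.5000; L_2 = √(Δx²+Δy²) = 10.3078
cable 3: Δx=2.0000, Δy=2.5000; L_3 = √(Δx²+Δy²) = 3.2016

(5.3151, 10.3078, 3.2016)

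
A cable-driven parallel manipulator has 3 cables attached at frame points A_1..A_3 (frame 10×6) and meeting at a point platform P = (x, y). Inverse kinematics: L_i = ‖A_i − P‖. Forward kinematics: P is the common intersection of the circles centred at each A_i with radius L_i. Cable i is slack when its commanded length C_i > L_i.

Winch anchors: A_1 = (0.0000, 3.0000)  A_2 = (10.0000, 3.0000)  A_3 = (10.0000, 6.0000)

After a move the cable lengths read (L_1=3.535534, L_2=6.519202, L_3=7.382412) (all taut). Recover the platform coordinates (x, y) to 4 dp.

(3.5000, 2.5000)

circle eqns → linear via eq_j − eq_1; set k_j = A_j·A_j − L_j²
k_1 = 0.0000+9.0000−12.5000 = -3.5000
-20.0000·x + 0.0000·y = k_1−k_2 = -70.0000
-20.0000·x − 6.0000·y = k_1−k_3 = -85.0000
solve first two rows → x=3.5000, y=2.5000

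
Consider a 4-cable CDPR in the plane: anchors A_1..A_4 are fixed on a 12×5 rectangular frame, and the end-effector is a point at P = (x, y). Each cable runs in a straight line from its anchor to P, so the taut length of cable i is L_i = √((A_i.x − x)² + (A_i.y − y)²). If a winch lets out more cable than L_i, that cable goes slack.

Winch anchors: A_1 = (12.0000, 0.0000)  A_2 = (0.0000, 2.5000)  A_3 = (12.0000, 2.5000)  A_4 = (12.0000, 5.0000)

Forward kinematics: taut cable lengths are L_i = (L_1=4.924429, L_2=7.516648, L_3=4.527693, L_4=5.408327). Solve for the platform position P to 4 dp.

circle eqns → linear via eq_j − eq_1; set c_j = A_j·A_j − L_j²
c_1 = 144.0000+0.0000−24.2500 = 119.7500
24.0000·x − 5.0000·y = c_1−c_2 = 170.0000
0.0000·x − 5.0000·y = c_1−c_3 = -10.0000
0.0000·x − 10.0000·y = c_1−c_4 = -20.0000
solve first two rows → x=7.5000, y=2.0000
check cable 4: ‖A_4−P‖² = 29.2500 ≈ L_4² = 29.2500 ✓

(7.5000, 2.0000)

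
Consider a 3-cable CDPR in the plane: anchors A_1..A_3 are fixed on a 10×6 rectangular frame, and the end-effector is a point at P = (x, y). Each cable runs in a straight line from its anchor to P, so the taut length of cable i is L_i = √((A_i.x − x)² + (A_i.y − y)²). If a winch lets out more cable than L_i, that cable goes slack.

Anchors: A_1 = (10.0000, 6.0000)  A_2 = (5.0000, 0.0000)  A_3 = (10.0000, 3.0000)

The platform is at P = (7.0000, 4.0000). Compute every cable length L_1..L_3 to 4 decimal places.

(3.6056, 4.4721, 3.1623)

cable 1: Δx=3.0000, Δy=2.0000; L_1 = √(Δx²+Δy²) = 3.6056
cable 2: Δx=-2.0000, Δy=-4.0000; L_2 = √(Δx²+Δy²) = 4.4721
cable 3: Δx=3.0000, Δy=-1.0000; L_3 = √(Δx²+Δy²) = 3.1623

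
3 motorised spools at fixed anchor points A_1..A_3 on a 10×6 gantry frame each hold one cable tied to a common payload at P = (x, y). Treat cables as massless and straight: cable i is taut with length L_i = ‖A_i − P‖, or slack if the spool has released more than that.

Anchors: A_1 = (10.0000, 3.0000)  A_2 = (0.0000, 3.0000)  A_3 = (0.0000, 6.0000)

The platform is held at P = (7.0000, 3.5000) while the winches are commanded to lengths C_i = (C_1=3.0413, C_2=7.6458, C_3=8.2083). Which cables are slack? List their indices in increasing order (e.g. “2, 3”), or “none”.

2, 3

cable 1: √((3.0000)²+(-0.5000)²)=3.0414, C_1=3.0413: taut
cable 2: √((-7.0000)²+(-0.5000)²)=7.0178, C_2=7.6458: slack
cable 3: √((-7.0000)²+(2.5000)²)=7.4330, C_3=8.2083: slack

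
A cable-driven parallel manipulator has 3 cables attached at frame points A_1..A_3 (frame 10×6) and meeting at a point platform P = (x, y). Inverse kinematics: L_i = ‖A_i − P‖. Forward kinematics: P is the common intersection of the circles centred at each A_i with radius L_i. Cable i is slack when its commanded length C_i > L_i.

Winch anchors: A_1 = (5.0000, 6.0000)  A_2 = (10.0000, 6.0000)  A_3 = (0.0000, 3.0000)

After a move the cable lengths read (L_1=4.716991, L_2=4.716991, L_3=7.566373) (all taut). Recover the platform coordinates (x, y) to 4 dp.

circle eqns → linear via eq_j − eq_1; set c_j = A_j·A_j − L_j²
c_1 = 25.0000+36.0000−22.2500 = 38.7500
-10.0000·x + 0.0000·y = c_1−c_2 = -75.0000
10.0000·x + 6.0000·y = c_1−c_3 = 87.0000
solve first two rows → x=7.5000, y=2.0000

(7.5000, 2.0000)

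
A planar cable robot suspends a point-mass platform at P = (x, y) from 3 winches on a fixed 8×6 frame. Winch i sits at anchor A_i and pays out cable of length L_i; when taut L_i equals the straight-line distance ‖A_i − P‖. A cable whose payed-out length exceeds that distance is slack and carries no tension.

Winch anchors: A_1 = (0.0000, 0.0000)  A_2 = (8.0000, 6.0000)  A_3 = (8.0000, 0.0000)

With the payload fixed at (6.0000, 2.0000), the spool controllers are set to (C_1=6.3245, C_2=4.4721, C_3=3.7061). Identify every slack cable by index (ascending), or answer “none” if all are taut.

i=1: geometric 6.3246 vs commanded 6.3245 ⇒ taut
i=2: geometric 4.4721 vs commanded 4.4721 ⇒ taut
i=3: geometric 2.8284 vs commanded 3.7061 ⇒ slack

3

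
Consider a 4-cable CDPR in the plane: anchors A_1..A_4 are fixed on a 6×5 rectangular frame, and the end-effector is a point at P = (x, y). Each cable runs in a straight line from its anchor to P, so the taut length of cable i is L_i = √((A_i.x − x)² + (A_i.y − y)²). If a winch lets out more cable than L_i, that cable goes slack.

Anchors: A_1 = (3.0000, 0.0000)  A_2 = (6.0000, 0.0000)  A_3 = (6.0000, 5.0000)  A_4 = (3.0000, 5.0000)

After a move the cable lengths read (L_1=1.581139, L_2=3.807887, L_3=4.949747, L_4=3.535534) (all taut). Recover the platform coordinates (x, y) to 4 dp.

(2.5000, 1.5000)

expand ‖A_i−P‖²=L_i² and subtract eq 1 (q_i ≔ ‖A_i‖²−L_i²)
q_1 = 9.0000+0.0000−2.5000 = 6.5000
eq1−eq2 → [-6.0000  0.0000]·P = -15.0000
eq1−eq3 → [-6.0000  -10.0000]·P = -30.0000
eq1−eq4 → [0.0000  -10.0000]·P = -15.0000
2×2 solve → P = (2.5000, 1.5000)
check cable 4: ‖A_4−P‖² = 12.5000 ≈ L_4² = 12.5000 ✓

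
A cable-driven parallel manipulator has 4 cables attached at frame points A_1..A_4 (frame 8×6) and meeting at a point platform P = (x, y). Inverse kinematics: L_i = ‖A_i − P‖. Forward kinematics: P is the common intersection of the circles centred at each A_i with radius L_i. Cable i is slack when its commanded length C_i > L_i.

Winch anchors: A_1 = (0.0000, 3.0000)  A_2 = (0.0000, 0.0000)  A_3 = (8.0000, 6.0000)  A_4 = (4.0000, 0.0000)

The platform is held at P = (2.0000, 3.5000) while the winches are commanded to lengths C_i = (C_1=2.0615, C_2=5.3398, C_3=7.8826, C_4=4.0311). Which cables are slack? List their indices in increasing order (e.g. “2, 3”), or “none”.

2, 3

i=1: geometric 2.0616 vs commanded 2.0615 ⇒ taut
i=2: geometric 4.0311 vs commanded 5.3398 ⇒ slack
i=3: geometric 6.5000 vs commanded 7.8826 ⇒ slack
i=4: geometric 4.0311 vs commanded 4.0311 ⇒ taut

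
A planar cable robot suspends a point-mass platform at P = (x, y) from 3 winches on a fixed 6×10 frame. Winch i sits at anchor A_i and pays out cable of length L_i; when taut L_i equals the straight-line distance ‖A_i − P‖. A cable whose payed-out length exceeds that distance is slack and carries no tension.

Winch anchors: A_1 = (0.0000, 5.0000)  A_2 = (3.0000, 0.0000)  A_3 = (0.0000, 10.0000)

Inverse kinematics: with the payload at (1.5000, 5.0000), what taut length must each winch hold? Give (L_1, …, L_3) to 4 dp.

(1.5000, 5.2202, 5.2202)

cable 1: Δx=-1.5000, Δy=0.0000; L_1 = √(Δx²+Δy²) = 1.5000
cable 2: Δx=1.5000, Δy=-5.0000; L_2 = √(Δx²+Δy²) = 5.2202
cable 3: Δx=-1.5000, Δy=5.0000; L_3 = √(Δx²+Δy²) = 5.2202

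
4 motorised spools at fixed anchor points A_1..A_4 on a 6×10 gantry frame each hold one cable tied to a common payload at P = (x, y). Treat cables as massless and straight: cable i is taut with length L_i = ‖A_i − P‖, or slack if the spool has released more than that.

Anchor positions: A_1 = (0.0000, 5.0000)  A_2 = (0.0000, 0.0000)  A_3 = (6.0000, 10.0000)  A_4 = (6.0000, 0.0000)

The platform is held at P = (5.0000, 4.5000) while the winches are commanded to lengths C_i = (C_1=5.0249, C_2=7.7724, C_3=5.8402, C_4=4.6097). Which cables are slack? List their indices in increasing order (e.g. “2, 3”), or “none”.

2, 3

cable 1: L_1 = ‖A_1−P‖ = 5.0249;  C_1 = 5.0249 → taut
cable 2: L_2 = ‖A_2−P‖ = 6.7268;  C_2 = 7.7724 → slack
cable 3: L_3 = ‖A_3−P‖ = 5.5902;  C_3 = 5.8402 → slack
cable 4: L_4 = ‖A_4−P‖ = 4.6098;  C_4 = 4.6097 → taut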